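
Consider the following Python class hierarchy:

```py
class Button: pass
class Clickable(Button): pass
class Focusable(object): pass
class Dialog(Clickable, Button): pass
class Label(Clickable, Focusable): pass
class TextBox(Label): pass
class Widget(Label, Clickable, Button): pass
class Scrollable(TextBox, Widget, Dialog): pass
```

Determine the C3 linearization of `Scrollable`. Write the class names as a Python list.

[Scrollable, TextBox, Widget, Label, Dialog, Clickable, Button, Focusable, object]

L[Scrollable] = Scrollable + merge(L[TextBox], L[Widget], L[Dialog], [TextBox Widget Dialog])
  take TextBox:  [TextBox Label Clickable Button Focusable object] + [Widget Label Clickable Button Focusable object] + [Dialog Clickable Button object] + [TextBox Widget Dialog]
  take Widget:  [Label Clickable Button Focusable object] + [Widget Label Clickable Button Focusable object] + [Dialog Clickable Button object] + [Widget Dialog]
  take Label:  [Label Clickable Button Focusable object] + [Label Clickable Button Focusable object] + [Dialog Clickable Button object] + [Dialog]
  take Dialog:  [Clickable Button Focusable object] + [Clickable Button Focusable object] + [Dialog Clickable Button object] + [Dialog]
  take Clickable:  [Clickable Button Focusable object] + [Clickable Button Focusable object] + [Clickable Button object]
  take Button:  [Button Focusable object] + [Button Focusable object] + [Button object]
  take Focusable:  [Focusable object] + [Focusable object] + [object]
  take object:  [object] + [object] + [object]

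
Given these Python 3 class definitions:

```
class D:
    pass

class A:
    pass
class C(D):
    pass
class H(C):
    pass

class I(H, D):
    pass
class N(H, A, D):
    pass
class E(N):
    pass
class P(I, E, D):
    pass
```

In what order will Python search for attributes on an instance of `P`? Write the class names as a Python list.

[P, I, E, N, H, C, A, D, object]

L[P] = P + merge(L[I], L[E], L[D], [I E D])
  take I:  [I H C D object] + [E N H C A D object] + [D object] + [I E D]
  take E:  [H C D object] + [E N H C A D object] + [D object] + [E D]
  take N:  [H C D object] + [N H C A D object] + [D object] + [D]
  take H:  [H C D object] + [H C A D object] + [D object] + [D]
  take C:  [C D object] + [C A D object] + [D object] + [D]
  take A:  [D object] + [A D object] + [D object] + [D]
  take D:  [D object] + [D object] + [D object] + [D]
  take object:  [object] + [object] + [object]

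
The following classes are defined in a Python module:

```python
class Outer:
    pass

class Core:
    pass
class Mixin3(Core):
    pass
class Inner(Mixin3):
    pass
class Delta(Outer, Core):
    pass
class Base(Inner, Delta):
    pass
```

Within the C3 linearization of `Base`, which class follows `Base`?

Inner

L[Base] = Base + merge(L[Inner], L[Delta], [Inner Delta])
  take Inner:  [Inner Mixin3 Core object] + [Delta Outer Core object] + [Inner Delta]
  take Mixin3:  [Mixin3 Core object] + [Delta Outer Core object] + [Delta]
  take Delta:  [Core object] + [Delta Outer Core object] + [Delta]
  take Outer:  [Core object] + [Outer Core object]
  take Core:  [Core object] + [Core object]
  take object:  [object] + [object]
MRO: Base Inner Mixin3 Delta Outer Core object
Base is at position 0; next is Inner.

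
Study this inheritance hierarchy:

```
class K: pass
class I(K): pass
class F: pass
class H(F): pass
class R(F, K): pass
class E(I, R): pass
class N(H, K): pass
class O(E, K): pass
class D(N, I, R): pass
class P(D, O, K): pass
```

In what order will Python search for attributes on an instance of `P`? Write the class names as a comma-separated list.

P, D, N, H, O, E, I, R, F, K, object

L[P] = P + merge(L[D], L[O], L[K], [D O K])
  take D:  [D N H I R F K object] + [O E I R F K object] + [K object] + [D O K]
  take N:  [N H I R F K object] + [O E I R F K object] + [K object] + [O K]
  take H:  [H I R F K object] + [O E I R F K object] + [K object] + [O K]
  take O:  [I R F K object] + [O E I R F K object] + [K object] + [O K]
  take E:  [I R F K object] + [E I R F K object] + [K object] + [K]
  take I:  [I R F K object] + [I R F K object] + [K object] + [K]
  take R:  [R F K object] + [R F K object] + [K object] + [K]
  take F:  [F K object] + [F K object] + [K object] + [K]
  take K:  [K object] + [K object] + [K object] + [K]
  take object:  [object] + [object] + [object]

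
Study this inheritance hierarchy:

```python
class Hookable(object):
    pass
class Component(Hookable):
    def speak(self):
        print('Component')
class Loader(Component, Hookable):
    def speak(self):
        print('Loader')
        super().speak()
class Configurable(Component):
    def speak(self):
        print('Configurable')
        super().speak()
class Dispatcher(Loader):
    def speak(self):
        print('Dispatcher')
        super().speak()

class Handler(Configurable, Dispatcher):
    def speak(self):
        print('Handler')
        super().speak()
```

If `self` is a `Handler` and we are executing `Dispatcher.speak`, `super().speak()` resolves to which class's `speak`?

L[Handler] = Handler + merge(L[Configurable], L[Dispatcher], [Configurable Dispatcher])
  take Configurable:  [Configurable Component Hookable object] + [Dispatcher Loader Component Hookable object] + [Configurable Dispatcher]
  take Dispatcher:  [Component Hookable object] + [Dispatcher Loader Component Hookable object] + [Dispatcher]
  take Loader:  [Component Hookable object] + [Loader Component Hookable object]
  take Component:  [Component Hookable object] + [Component Hookable object]
  take Hookable:  [Hookable object] + [Hookable object]
  take object:  [object] + [object]
MRO: Handler Configurable Dispatcher Loader Component Hookable object
super() in Dispatcher.speak on a Handler instance goes to the class after Dispatcher in Handler's MRO: Loader.

Loader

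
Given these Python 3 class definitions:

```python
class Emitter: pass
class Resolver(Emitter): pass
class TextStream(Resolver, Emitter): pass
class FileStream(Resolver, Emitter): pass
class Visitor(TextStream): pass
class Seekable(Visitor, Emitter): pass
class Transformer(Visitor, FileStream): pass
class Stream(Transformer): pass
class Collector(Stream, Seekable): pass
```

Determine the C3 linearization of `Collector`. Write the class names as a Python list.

L[Collector] = Collector + merge(L[Stream], L[Seekable], [Stream Seekable])
  take Stream:  [Stream Transformer Visitor TextStream FileStream Resolver Emitter object] + [Seekable Visitor TextStream Resolver Emitter object] + [Stream Seekable]
  take Transformer:  [Transformer Visitor TextStream FileStream Resolver Emitter object] + [Seekable Visitor TextStream Resolver Emitter object] + [Seekable]
  take Seekable:  [Visitor TextStream FileStream Resolver Emitter object] + [Seekable Visitor TextStream Resolver Emitter object] + [Seekable]
  take Visitor:  [Visitor TextStream FileStream Resolver Emitter object] + [Visitor TextStream Resolver Emitter object]
  take TextStream:  [TextStream FileStream Resolver Emitter object] + [TextStream Resolver Emitter object]
  take FileStream:  [FileStream Resolver Emitter object] + [Resolver Emitter object]
  take Resolver:  [Resolver Emitter object] + [Resolver Emitter object]
  take Emitter:  [Emitter object] + [Emitter object]
  take object:  [object] + [object]

[Collector, Stream, Transformer, Seekable, Visitor, TextStream, FileStream, Resolver, Emitter, object]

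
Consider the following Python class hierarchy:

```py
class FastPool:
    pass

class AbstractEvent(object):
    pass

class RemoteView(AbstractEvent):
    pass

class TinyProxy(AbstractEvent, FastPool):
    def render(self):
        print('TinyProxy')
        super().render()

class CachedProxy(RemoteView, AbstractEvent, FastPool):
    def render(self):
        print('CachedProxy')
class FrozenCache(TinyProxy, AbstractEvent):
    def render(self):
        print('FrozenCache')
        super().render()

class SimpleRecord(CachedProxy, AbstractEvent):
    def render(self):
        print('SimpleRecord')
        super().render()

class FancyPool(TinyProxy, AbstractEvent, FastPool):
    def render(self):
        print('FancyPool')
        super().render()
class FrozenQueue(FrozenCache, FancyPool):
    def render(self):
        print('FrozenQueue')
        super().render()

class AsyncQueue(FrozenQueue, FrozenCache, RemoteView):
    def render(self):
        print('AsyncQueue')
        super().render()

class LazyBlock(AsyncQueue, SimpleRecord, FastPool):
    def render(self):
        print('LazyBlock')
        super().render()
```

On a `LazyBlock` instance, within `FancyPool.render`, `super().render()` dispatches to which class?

L[LazyBlock] = LazyBlock + merge(L[AsyncQueue], L[SimpleRecord], L[FastPool], [AsyncQueue SimpleRecord FastPool])
  take AsyncQueue:  [AsyncQueue FrozenQueue FrozenCache FancyPool TinyProxy RemoteView AbstractEvent FastPool object] + [SimpleRecord CachedProxy RemoteView AbstractEvent FastPool object] + [FastPool object] + [AsyncQueue SimpleRecord FastPool]
  take FrozenQueue:  [FrozenQueue FrozenCache FancyPool TinyProxy RemoteView AbstractEvent FastPool object] + [SimpleRecord CachedProxy RemoteView AbstractEvent FastPool object] + [FastPool object] + [SimpleRecord FastPool]
  take FrozenCache:  [FrozenCache FancyPool TinyProxy RemoteView AbstractEvent FastPool object] + [SimpleRecord CachedProxy RemoteView AbstractEvent FastPool object] + [FastPool object] + [SimpleRecord FastPool]
  take FancyPool:  [FancyPool TinyProxy RemoteView AbstractEvent FastPool object] + [SimpleRecord CachedProxy RemoteView AbstractEvent FastPool object] + [FastPool object] + [SimpleRecord FastPool]
  take TinyProxy:  [TinyProxy RemoteView AbstractEvent FastPool object] + [SimpleRecord CachedProxy RemoteView AbstractEvent FastPool object] + [FastPool object] + [SimpleRecord FastPool]
  take SimpleRecord:  [RemoteView AbstractEvent FastPool object] + [SimpleRecord CachedProxy RemoteView AbstractEvent FastPool object] + [FastPool object] + [SimpleRecord FastPool]
  take CachedProxy:  [RemoteView AbstractEvent FastPool object] + [CachedProxy RemoteView AbstractEvent FastPool object] + [FastPool object] + [FastPool]
  take RemoteView:  [RemoteView AbstractEvent FastPool object] + [RemoteView AbstractEvent FastPool object] + [FastPool object] + [FastPool]
  take AbstractEvent:  [AbstractEvent FastPool object] + [AbstractEvent FastPool object] + [FastPool object] + [FastPool]
  take FastPool:  [FastPool object] + [FastPool object] + [FastPool object] + [FastPool]
  take object:  [object] + [object] + [object]
MRO: LazyBlock AsyncQueue FrozenQueue FrozenCache FancyPool TinyProxy SimpleRecord CachedProxy RemoteView AbstractEvent FastPool object
super() in FancyPool.render on a LazyBlock instance goes to the class after FancyPool in LazyBlock's MRO: TinyProxy.

TinyProxy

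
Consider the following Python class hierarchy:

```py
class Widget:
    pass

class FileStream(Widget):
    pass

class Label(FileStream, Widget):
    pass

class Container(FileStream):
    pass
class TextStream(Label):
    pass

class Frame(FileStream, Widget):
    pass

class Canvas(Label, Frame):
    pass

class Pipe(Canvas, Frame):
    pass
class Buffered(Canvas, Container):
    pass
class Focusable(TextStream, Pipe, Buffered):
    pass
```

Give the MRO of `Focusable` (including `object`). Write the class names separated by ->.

Focusable -> TextStream -> Pipe -> Buffered -> Canvas -> Label -> Frame -> Container -> FileStream -> Widget -> object

L[Focusable] = Focusable + merge(L[TextStream], L[Pipe], L[Buffered], [TextStream Pipe Buffered])
  take TextStream:  [TextStream Label FileStream Widget object] + [Pipe Canvas Label Frame FileStream Widget object] + [Buffered Canvas Label Frame Container FileStream Widget object] + [TextStream Pipe Buffered]
  take Pipe:  [Label FileStream Widget object] + [Pipe Canvas Label Frame FileStream Widget object] + [Buffered Canvas Label Frame Container FileStream Widget object] + [Pipe Buffered]
  take Buffered:  [Label FileStream Widget object] + [Canvas Label Frame FileStream Widget object] + [Buffered Canvas Label Frame Container FileStream Widget object] + [Buffered]
  take Canvas:  [Label FileStream Widget object] + [Canvas Label Frame FileStream Widget object] + [Canvas Label Frame Container FileStream Widget object]
  take Label:  [Label FileStream Widget object] + [Label Frame FileStream Widget object] + [Label Frame Container FileStream Widget object]
  take Frame:  [FileStream Widget object] + [Frame FileStream Widget object] + [Frame Container FileStream Widget object]
  take Container:  [FileStream Widget object] + [FileStream Widget object] + [Container FileStream Widget object]
  take FileStream:  [FileStream Widget object] + [FileStream Widget object] + [FileStream Widget object]
  take Widget:  [Widget object] + [Widget object] + [Widget object]
  take object:  [object] + [object] + [object]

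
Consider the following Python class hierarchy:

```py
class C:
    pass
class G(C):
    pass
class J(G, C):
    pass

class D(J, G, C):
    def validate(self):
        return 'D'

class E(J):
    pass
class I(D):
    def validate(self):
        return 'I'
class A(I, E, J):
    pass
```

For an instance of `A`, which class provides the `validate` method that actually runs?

I

L[A] = A + merge(L[I], L[E], L[J], [I E J])
  take I:  [I D J G C object] + [E J G C object] + [J G C object] + [I E J]
  take D:  [D J G C object] + [E J G C object] + [J G C object] + [E J]
  take E:  [J G C object] + [E J G C object] + [J G C object] + [E J]
  take J:  [J G C object] + [J G C object] + [J G C object] + [J]
  take G:  [G C object] + [G C object] + [G C object]
  take C:  [C object] + [C object] + [C object]
  take object:  [object] + [object] + [object]
MRO: A I D E J G C object
validate is defined in: D, I. First along the MRO is I.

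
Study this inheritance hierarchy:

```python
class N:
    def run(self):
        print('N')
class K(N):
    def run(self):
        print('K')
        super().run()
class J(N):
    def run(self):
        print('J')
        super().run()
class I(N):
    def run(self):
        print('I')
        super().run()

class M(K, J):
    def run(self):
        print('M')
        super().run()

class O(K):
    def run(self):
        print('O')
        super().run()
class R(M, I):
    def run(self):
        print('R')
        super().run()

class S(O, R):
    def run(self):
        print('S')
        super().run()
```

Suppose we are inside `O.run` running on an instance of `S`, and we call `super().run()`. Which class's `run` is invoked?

R

L[S] = S + merge(L[O], L[R], [O R])
  take O:  [O K N object] + [R M K J I N object] + [O R]
  take R:  [K N object] + [R M K J I N object] + [R]
  take M:  [K N object] + [M K J I N object]
  take K:  [K N object] + [K J I N object]
  take J:  [N object] + [J I N object]
  take I:  [N object] + [I N object]
  take N:  [N object] + [N object]
  take object:  [object] + [object]
MRO: S O R M K J I N object
super() in O.run on a S instance goes to the class after O in S's MRO: R.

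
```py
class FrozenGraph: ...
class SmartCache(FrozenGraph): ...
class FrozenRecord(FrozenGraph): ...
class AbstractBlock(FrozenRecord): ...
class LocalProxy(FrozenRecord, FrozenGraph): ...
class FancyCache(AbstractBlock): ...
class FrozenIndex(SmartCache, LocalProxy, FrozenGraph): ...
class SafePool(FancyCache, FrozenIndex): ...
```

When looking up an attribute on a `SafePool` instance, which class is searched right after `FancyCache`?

L[SafePool] = SafePool + merge(L[FancyCache], L[FrozenIndex], [FancyCache FrozenIndex])
  take FancyCache:  [FancyCache AbstractBlock FrozenRecord FrozenGraph object] + [FrozenIndex SmartCache LocalProxy FrozenRecord FrozenGraph object] + [FancyCache FrozenIndex]
  take AbstractBlock:  [AbstractBlock FrozenRecord FrozenGraph object] + [FrozenIndex SmartCache LocalProxy FrozenRecord FrozenGraph object] + [FrozenIndex]
  take FrozenIndex:  [FrozenRecord FrozenGraph object] + [FrozenIndex SmartCache LocalProxy FrozenRecord FrozenGraph object] + [FrozenIndex]
  take SmartCache:  [FrozenRecord FrozenGraph object] + [SmartCache LocalProxy FrozenRecord FrozenGraph object]
  take LocalProxy:  [FrozenRecord FrozenGraph object] + [LocalProxy FrozenRecord FrozenGraph object]
  take FrozenRecord:  [FrozenRecord FrozenGraph object] + [FrozenRecord FrozenGraph object]
  take FrozenGraph:  [FrozenGraph object] + [FrozenGraph object]
  take object:  [object] + [object]
MRO: SafePool FancyCache AbstractBlock FrozenIndex SmartCache LocalProxy FrozenRecord FrozenGraph object
FancyCache is at position 1; next is AbstractBlock.

AbstractBlock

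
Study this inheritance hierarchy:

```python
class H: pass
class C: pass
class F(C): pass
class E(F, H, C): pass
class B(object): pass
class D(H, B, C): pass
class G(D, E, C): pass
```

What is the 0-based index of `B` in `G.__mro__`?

L[G] = G + merge(L[D], L[E], L[C], [D E C])
  take D:  [D H B C object] + [E F H C object] + [C object] + [D E C]
  take E:  [H B C object] + [E F H C object] + [C object] + [E C]
  take F:  [H B C object] + [F H C object] + [C object] + [C]
  take H:  [H B C object] + [H C object] + [C object] + [C]
  take B:  [B C object] + [C object] + [C object] + [C]
  take C:  [C object] + [C object] + [C object] + [C]
  take object:  [object] + [object] + [object]
MRO: G D E F H B C object
B sits at index 5.

5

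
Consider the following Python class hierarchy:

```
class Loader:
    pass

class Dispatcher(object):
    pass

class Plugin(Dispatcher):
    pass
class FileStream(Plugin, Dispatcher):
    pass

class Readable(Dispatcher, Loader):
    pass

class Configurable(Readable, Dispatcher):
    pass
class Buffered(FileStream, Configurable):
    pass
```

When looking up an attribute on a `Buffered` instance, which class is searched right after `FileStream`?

Plugin

L[Buffered] = Buffered + merge(L[FileStream], L[Configurable], [FileStream Configurable])
  take FileStream:  [FileStream Plugin Dispatcher object] + [Configurable Readable Dispatcher Loader object] + [FileStream Configurable]
  take Plugin:  [Plugin Dispatcher object] + [Configurable Readable Dispatcher Loader object] + [Configurable]
  take Configurable:  [Dispatcher object] + [Configurable Readable Dispatcher Loader object] + [Configurable]
  take Readable:  [Dispatcher object] + [Readable Dispatcher Loader object]
  take Dispatcher:  [Dispatcher object] + [Dispatcher Loader object]
  take Loader:  [object] + [Loader object]
  take object:  [object] + [object]
MRO: Buffered FileStream Plugin Configurable Readable Dispatcher Loader object
FileStream is at position 1; next is Plugin.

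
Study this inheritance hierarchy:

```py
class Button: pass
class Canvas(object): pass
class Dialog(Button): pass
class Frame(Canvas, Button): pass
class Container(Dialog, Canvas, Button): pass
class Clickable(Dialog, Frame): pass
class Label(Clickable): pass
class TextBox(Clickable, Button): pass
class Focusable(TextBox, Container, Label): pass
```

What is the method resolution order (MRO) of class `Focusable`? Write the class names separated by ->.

Focusable -> TextBox -> Container -> Label -> Clickable -> Dialog -> Frame -> Canvas -> Button -> object

L[Focusable] = Focusable + merge(L[TextBox], L[Container], L[Label], [TextBox Container Label])
  take TextBox:  [TextBox Clickable Dialog Frame Canvas Button object] + [Container Dialog Canvas Button object] + [Label Clickable Dialog Frame Canvas Button object] + [TextBox Container Label]
  take Container:  [Clickable Dialog Frame Canvas Button object] + [Container Dialog Canvas Button object] + [Label Clickable Dialog Frame Canvas Button object] + [Container Label]
  take Label:  [Clickable Dialog Frame Canvas Button object] + [Dialog Canvas Button object] + [Label Clickable Dialog Frame Canvas Button object] + [Label]
  take Clickable:  [Clickable Dialog Frame Canvas Button object] + [Dialog Canvas Button object] + [Clickable Dialog Frame Canvas Button object]
  take Dialog:  [Dialog Frame Canvas Button object] + [Dialog Canvas Button object] + [Dialog Frame Canvas Button object]
  take Frame:  [Frame Canvas Button object] + [Canvas Button object] + [Frame Canvas Button object]
  take Canvas:  [Canvas Button object] + [Canvas Button object] + [Canvas Button object]
  take Button:  [Button object] + [Button object] + [Button object]
  take object:  [object] + [object] + [object]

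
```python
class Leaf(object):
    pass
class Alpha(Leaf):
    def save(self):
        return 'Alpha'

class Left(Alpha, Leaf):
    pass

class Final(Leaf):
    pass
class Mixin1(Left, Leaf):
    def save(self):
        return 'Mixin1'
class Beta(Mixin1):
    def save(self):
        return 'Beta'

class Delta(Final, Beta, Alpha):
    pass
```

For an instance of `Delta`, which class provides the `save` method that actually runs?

L[Delta] = Delta + merge(L[Final], L[Beta], L[Alpha], [Final Beta Alpha])
  take Final:  [Final Leaf object] + [Beta Mixin1 Left Alpha Leaf object] + [Alpha Leaf object] + [Final Beta Alpha]
  take Beta:  [Leaf object] + [Beta Mixin1 Left Alpha Leaf object] + [Alpha Leaf object] + [Beta Alpha]
  take Mixin1:  [Leaf object] + [Mixin1 Left Alpha Leaf object] + [Alpha Leaf object] + [Alpha]
  take Left:  [Leaf object] + [Left Alpha Leaf object] + [Alpha Leaf object] + [Alpha]
  take Alpha:  [Leaf object] + [Alpha Leaf object] + [Alpha Leaf object] + [Alpha]
  take Leaf:  [Leaf object] + [Leaf object] + [Leaf object]
  take object:  [object] + [object] + [object]
MRO: Delta Final Beta Mixin1 Left Alpha Leaf object
save is defined in: Alpha, Beta, Mixin1. First along the MRO is Beta.

Beta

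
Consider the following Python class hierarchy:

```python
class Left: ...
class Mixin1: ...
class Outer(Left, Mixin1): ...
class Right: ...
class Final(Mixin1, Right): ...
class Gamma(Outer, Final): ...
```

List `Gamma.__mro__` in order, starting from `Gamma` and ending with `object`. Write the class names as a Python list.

L[Gamma] = Gamma + merge(L[Outer], L[Final], [Outer Final])
  take Outer:  [Outer Left Mixin1 object] + [Final Mixin1 Right object] + [Outer Final]
  take Left:  [Left Mixin1 object] + [Final Mixin1 Right object] + [Final]
  take Final:  [Mixin1 object] + [Final Mixin1 Right object] + [Final]
  take Mixin1:  [Mixin1 object] + [Mixin1 Right object]
  take Right:  [object] + [Right object]
  take object:  [object] + [object]

[Gamma, Outer, Left, Final, Mixin1, Right, object]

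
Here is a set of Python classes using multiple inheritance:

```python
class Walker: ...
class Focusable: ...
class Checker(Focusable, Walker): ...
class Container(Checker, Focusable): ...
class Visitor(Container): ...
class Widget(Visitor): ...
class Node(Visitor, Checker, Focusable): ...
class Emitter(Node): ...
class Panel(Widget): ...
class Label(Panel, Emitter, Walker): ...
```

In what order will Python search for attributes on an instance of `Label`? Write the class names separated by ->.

Label -> Panel -> Widget -> Emitter -> Node -> Visitor -> Container -> Checker -> Focusable -> Walker -> object

L[Label] = Label + merge(L[Panel], L[Emitter], L[Walker], [Panel Emitter Walker])
  take Panel:  [Panel Widget Visitor Container Checker Focusable Walker object] + [Emitter Node Visitor Container Checker Focusable Walker object] + [Walker object] + [Panel Emitter Walker]
  take Widget:  [Widget Visitor Container Checker Focusable Walker object] + [Emitter Node Visitor Container Checker Focusable Walker object] + [Walker object] + [Emitter Walker]
  take Emitter:  [Visitor Container Checker Focusable Walker object] + [Emitter Node Visitor Container Checker Focusable Walker object] + [Walker object] + [Emitter Walker]
  take Node:  [Visitor Container Checker Focusable Walker object] + [Node Visitor Container Checker Focusable Walker object] + [Walker object] + [Walker]
  take Visitor:  [Visitor Container Checker Focusable Walker object] + [Visitor Container Checker Focusable Walker object] + [Walker object] + [Walker]
  take Container:  [Container Checker Focusable Walker object] + [Container Checker Focusable Walker object] + [Walker object] + [Walker]
  take Checker:  [Checker Focusable Walker object] + [Checker Focusable Walker object] + [Walker object] + [Walker]
  take Focusable:  [Focusable Walker object] + [Focusable Walker object] + [Walker object] + [Walker]
  take Walker:  [Walker object] + [Walker object] + [Walker object] + [Walker]
  take object:  [object] + [object] + [object]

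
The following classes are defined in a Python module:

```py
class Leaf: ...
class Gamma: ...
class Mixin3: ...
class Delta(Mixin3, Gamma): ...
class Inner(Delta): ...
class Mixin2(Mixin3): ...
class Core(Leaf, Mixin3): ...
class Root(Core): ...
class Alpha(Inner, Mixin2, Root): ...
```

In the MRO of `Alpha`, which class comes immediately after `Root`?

Core

L[Alpha] = Alpha + merge(L[Inner], L[Mixin2], L[Root], [Inner Mixin2 Root])
  take Inner:  [Inner Delta Mixin3 Gamma object] + [Mixin2 Mixin3 object] + [Root Core Leaf Mixin3 object] + [Inner Mixin2 Root]
  take Delta:  [Delta Mixin3 Gamma object] + [Mixin2 Mixin3 object] + [Root Core Leaf Mixin3 object] + [Mixin2 Root]
  take Mixin2:  [Mixin3 Gamma object] + [Mixin2 Mixin3 object] + [Root Core Leaf Mixin3 object] + [Mixin2 Root]
  take Root:  [Mixin3 Gamma object] + [Mixin3 object] + [Root Core Leaf Mixin3 object] + [Root]
  take Core:  [Mixin3 Gamma object] + [Mixin3 object] + [Core Leaf Mixin3 object]
  take Leaf:  [Mixin3 Gamma object] + [Mixin3 object] + [Leaf Mixin3 object]
  take Mixin3:  [Mixin3 Gamma object] + [Mixin3 object] + [Mixin3 object]
  take Gamma:  [Gamma object] + [object] + [object]
  take object:  [object] + [object] + [object]
MRO: Alpha Inner Delta Mixin2 Root Core Leaf Mixin3 Gamma object
Root is at position 4; next is Core.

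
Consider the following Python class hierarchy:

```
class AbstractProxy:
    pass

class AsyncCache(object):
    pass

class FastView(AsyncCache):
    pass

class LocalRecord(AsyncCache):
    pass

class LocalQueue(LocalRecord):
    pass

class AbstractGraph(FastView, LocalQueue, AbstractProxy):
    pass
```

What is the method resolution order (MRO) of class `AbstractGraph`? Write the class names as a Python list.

L[AbstractGraph] = AbstractGraph + merge(L[FastView], L[LocalQueue], L[AbstractProxy], [FastView LocalQueue AbstractProxy])
  take FastView:  [FastView AsyncCache object] + [LocalQueue LocalRecord AsyncCache object] + [AbstractProxy object] + [FastView LocalQueue AbstractProxy]
  take LocalQueue:  [AsyncCache object] + [LocalQueue LocalRecord AsyncCache object] + [AbstractProxy object] + [LocalQueue AbstractProxy]
  take LocalRecord:  [AsyncCache object] + [LocalRecord AsyncCache object] + [AbstractProxy object] + [AbstractProxy]
  take AsyncCache:  [AsyncCache object] + [AsyncCache object] + [AbstractProxy object] + [AbstractProxy]
  take AbstractProxy:  [object] + [object] + [AbstractProxy object] + [AbstractProxy]
  take object:  [object] + [object] + [object]

[AbstractGraph, FastView, LocalQueue, LocalRecord, AsyncCache, AbstractProxy, object]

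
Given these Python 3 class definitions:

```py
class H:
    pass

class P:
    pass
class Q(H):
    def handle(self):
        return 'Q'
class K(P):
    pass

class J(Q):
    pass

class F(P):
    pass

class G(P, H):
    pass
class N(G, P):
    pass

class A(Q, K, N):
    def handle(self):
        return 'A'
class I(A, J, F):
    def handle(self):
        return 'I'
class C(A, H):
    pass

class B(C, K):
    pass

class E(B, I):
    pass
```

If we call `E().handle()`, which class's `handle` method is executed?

L[E] = E + merge(L[B], L[I], [B I])
  take B:  [B C A Q K N G P H object] + [I A J Q K N G F P H object] + [B I]
  take C:  [C A Q K N G P H object] + [I A J Q K N G F P H object] + [I]
  take I:  [A Q K N G P H object] + [I A J Q K N G F P H object] + [I]
  take A:  [A Q K N G P H object] + [A J Q K N G F P H object]
  take J:  [Q K N G P H object] + [J Q K N G F P H object]
  take Q:  [Q K N G P H object] + [Q K N G F P H object]
  take K:  [K N G P H object] + [K N G F P H object]
  take N:  [N G P H object] + [N G F P H object]
  take G:  [G P H object] + [G F P H object]
  take F:  [P H object] + [F P H object]
  take P:  [P H object] + [P H object]
  take H:  [H object] + [H object]
  take object:  [object] + [object]
MRO: E B C I A J Q K N G F P H object
handle is defined in: A, I, Q. First along the MRO is I.

I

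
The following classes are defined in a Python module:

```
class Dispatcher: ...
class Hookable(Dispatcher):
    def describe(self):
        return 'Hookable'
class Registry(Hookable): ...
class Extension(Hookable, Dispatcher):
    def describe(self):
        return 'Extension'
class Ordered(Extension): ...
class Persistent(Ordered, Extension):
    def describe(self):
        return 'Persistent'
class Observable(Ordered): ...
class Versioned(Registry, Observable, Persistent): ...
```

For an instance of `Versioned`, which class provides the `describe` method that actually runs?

Persistent

L[Versioned] = Versioned + merge(L[Registry], L[Observable], L[Persistent], [Registry Observable Persistent])
  take Registry:  [Registry Hookable Dispatcher object] + [Observable Ordered Extension Hookable Dispatcher object] + [Persistent Ordered Extension Hookable Dispatcher object] + [Registry Observable Persistent]
  take Observable:  [Hookable Dispatcher object] + [Observable Ordered Extension Hookable Dispatcher object] + [Persistent Ordered Extension Hookable Dispatcher object] + [Observable Persistent]
  take Persistent:  [Hookable Dispatcher object] + [Ordered Extension Hookable Dispatcher object] + [Persistent Ordered Extension Hookable Dispatcher object] + [Persistent]
  take Ordered:  [Hookable Dispatcher object] + [Ordered Extension Hookable Dispatcher object] + [Ordered Extension Hookable Dispatcher object]
  take Extension:  [Hookable Dispatcher object] + [Extension Hookable Dispatcher object] + [Extension Hookable Dispatcher object]
  take Hookable:  [Hookable Dispatcher object] + [Hookable Dispatcher object] + [Hookable Dispatcher object]
  take Dispatcher:  [Dispatcher object] + [Dispatcher object] + [Dispatcher object]
  take object:  [object] + [object] + [object]
MRO: Versioned Registry Observable Persistent Ordered Extension Hookable Dispatcher object
describe is defined in: Extension, Hookable, Persistent. First along the MRO is Persistent.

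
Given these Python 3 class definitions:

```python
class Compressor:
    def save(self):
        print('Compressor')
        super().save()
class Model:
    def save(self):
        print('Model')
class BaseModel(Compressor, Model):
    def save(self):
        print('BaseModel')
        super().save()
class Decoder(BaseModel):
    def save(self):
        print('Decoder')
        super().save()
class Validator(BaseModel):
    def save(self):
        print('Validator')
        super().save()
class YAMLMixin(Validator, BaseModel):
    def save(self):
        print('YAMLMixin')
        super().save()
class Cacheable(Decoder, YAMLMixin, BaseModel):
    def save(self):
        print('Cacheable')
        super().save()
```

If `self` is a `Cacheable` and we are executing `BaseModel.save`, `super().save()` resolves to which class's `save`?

L[Cacheable] = Cacheable + merge(L[Decoder], L[YAMLMixin], L[BaseModel], [Decoder YAMLMixin BaseModel])
  take Decoder:  [Decoder BaseModel Compressor Model object] + [YAMLMixin Validator BaseModel Compressor Model object] + [BaseModel Compressor Model object] + [Decoder YAMLMixin BaseModel]
  take YAMLMixin:  [BaseModel Compressor Model object] + [YAMLMixin Validator BaseModel Compressor Model object] + [BaseModel Compressor Model object] + [YAMLMixin BaseModel]
  take Validator:  [BaseModel Compressor Model object] + [Validator BaseModel Compressor Model object] + [BaseModel Compressor Model object] + [BaseModel]
  take BaseModel:  [BaseModel Compressor Model object] + [BaseModel Compressor Model object] + [BaseModel Compressor Model object] + [BaseModel]
  take Compressor:  [Compressor Model object] + [Compressor Model object] + [Compressor Model object]
  take Model:  [Model object] + [Model object] + [Model object]
  take object:  [object] + [object] + [object]
MRO: Cacheable Decoder YAMLMixin Validator BaseModel Compressor Model object
super() in BaseModel.save on a Cacheable instance goes to the class after BaseModel in Cacheable's MRO: Compressor.

Compressor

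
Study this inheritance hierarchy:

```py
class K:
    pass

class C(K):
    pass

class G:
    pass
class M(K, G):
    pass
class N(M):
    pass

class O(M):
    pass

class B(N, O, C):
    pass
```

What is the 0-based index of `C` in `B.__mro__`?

L[B] = B + merge(L[N], L[O], L[C], [N O C])
  take N:  [N M K G object] + [O M K G object] + [C K object] + [N O C]
  take O:  [M K G object] + [O M K G object] + [C K object] + [O C]
  take M:  [M K G object] + [M K G object] + [C K object] + [C]
  take C:  [K G object] + [K G object] + [C K object] + [C]
  take K:  [K G object] + [K G object] + [K object]
  take G:  [G object] + [G object] + [object]
  take object:  [object] + [object] + [object]
MRO: B N O M C K G object
C sits at index 4.

4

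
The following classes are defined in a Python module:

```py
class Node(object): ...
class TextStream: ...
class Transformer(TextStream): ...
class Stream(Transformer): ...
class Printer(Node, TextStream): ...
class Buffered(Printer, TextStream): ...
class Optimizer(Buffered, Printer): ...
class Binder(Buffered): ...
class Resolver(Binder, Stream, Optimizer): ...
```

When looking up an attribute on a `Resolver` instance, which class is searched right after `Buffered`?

Printer

L[Resolver] = Resolver + merge(L[Binder], L[Stream], L[Optimizer], [Binder Stream Optimizer])
  take Binder:  [Binder Buffered Printer Node TextStream object] + [Stream Transformer TextStream object] + [Optimizer Buffered Printer Node TextStream object] + [Binder Stream Optimizer]
  take Stream:  [Buffered Printer Node TextStream object] + [Stream Transformer TextStream object] + [Optimizer Buffered Printer Node TextStream object] + [Stream Optimizer]
  take Transformer:  [Buffered Printer Node TextStream object] + [Transformer TextStream object] + [Optimizer Buffered Printer Node TextStream object] + [Optimizer]
  take Optimizer:  [Buffered Printer Node TextStream object] + [TextStream object] + [Optimizer Buffered Printer Node TextStream object] + [Optimizer]
  take Buffered:  [Buffered Printer Node TextStream object] + [TextStream object] + [Buffered Printer Node TextStream object]
  take Printer:  [Printer Node TextStream object] + [TextStream object] + [Printer Node TextStream object]
  take Node:  [Node TextStream object] + [TextStream object] + [Node TextStream object]
  take TextStream:  [TextStream object] + [TextStream object] + [TextStream object]
  take object:  [object] + [object] + [object]
MRO: Resolver Binder Stream Transformer Optimizer Buffered Printer Node TextStream object
Buffered is at position 5; next is Printer.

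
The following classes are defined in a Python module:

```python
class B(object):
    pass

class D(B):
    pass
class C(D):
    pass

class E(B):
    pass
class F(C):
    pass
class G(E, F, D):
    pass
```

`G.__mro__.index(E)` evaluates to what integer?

1

L[G] = G + merge(L[E], L[F], L[D], [E F D])
  take E:  [E B object] + [F C D B object] + [D B object] + [E F D]
  take F:  [B object] + [F C D B object] + [D B object] + [F D]
  take C:  [B object] + [C D B object] + [D B object] + [D]
  take D:  [B object] + [D B object] + [D B object] + [D]
  take B:  [B object] + [B object] + [B object]
  take object:  [object] + [object] + [object]
MRO: G E F C D B object
E sits at index 1.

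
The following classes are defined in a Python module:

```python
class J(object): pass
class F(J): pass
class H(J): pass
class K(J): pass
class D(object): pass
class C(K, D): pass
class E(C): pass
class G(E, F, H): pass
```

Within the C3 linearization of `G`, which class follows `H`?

L[G] = G + merge(L[E], L[F], L[H], [E F H])
  take E:  [E C K J D object] + [F J object] + [H J object] + [E F H]
  take C:  [C K J D object] + [F J object] + [H J object] + [F H]
  take K:  [K J D object] + [F J object] + [H J object] + [F H]
  take F:  [J D object] + [F J object] + [H J object] + [F H]
  take H:  [J D object] + [J object] + [H J object] + [H]
  take J:  [J D object] + [J object] + [J object]
  take D:  [D object] + [object] + [object]
  take object:  [object] + [object] + [object]
MRO: G E C K F H J D object
H is at position 5; next is J.

J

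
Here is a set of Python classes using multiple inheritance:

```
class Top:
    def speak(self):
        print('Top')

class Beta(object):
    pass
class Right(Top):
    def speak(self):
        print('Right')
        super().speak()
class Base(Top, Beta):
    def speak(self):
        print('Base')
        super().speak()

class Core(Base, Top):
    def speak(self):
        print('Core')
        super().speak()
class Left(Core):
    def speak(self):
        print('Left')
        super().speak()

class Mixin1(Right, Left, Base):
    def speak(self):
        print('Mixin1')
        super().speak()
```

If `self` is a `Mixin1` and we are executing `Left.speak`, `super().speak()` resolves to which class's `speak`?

Core

L[Mixin1] = Mixin1 + merge(L[Right], L[Left], L[Base], [Right Left Base])
  take Right:  [Right Top object] + [Left Core Base Top Beta object] + [Base Top Beta object] + [Right Left Base]
  take Left:  [Top object] + [Left Core Base Top Beta object] + [Base Top Beta object] + [Left Base]
  take Core:  [Top object] + [Core Base Top Beta object] + [Base Top Beta object] + [Base]
  take Base:  [Top object] + [Base Top Beta object] + [Base Top Beta object] + [Base]
  take Top:  [Top object] + [Top Beta object] + [Top Beta object]
  take Beta:  [object] + [Beta object] + [Beta object]
  take object:  [object] + [object] + [object]
MRO: Mixin1 Right Left Core Base Top Beta object
super() in Left.speak on a Mixin1 instance goes to the class after Left in Mixin1's MRO: Core.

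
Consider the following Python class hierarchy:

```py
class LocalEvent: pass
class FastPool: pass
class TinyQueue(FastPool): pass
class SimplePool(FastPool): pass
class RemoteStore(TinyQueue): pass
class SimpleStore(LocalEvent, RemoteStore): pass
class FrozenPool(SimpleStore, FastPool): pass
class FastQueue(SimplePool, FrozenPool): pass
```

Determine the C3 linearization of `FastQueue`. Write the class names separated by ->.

L[FastQueue] = FastQueue + merge(L[SimplePool], L[FrozenPool], [SimplePool FrozenPool])
  take SimplePool:  [SimplePool FastPool object] + [FrozenPool SimpleStore LocalEvent RemoteStore TinyQueue FastPool object] + [SimplePool FrozenPool]
  take FrozenPool:  [FastPool object] + [FrozenPool SimpleStore LocalEvent RemoteStore TinyQueue FastPool object] + [FrozenPool]
  take SimpleStore:  [FastPool object] + [SimpleStore LocalEvent RemoteStore TinyQueue FastPool object]
  take LocalEvent:  [FastPool object] + [LocalEvent RemoteStore TinyQueue FastPool object]
  take RemoteStore:  [FastPool object] + [RemoteStore TinyQueue FastPool object]
  take TinyQueue:  [FastPool object] + [TinyQueue FastPool object]
  take FastPool:  [FastPool object] + [FastPool object]
  take object:  [object] + [object]

FastQueue -> SimplePool -> FrozenPool -> SimpleStore -> LocalEvent -> RemoteStore -> TinyQueue -> FastPool -> object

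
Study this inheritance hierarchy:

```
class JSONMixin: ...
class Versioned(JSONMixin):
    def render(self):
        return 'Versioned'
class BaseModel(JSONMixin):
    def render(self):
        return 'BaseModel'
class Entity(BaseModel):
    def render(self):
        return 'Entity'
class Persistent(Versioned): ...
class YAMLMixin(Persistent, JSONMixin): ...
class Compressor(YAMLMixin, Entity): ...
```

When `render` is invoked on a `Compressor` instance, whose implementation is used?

Versioned

L[Compressor] = Compressor + merge(L[YAMLMixin], L[Entity], [YAMLMixin Entity])
  take YAMLMixin:  [YAMLMixin Persistent Versioned JSONMixin object] + [Entity BaseModel JSONMixin object] + [YAMLMixin Entity]
  take Persistent:  [Persistent Versioned JSONMixin object] + [Entity BaseModel JSONMixin object] + [Entity]
  take Versioned:  [Versioned JSONMixin object] + [Entity BaseModel JSONMixin object] + [Entity]
  take Entity:  [JSONMixin object] + [Entity BaseModel JSONMixin object] + [Entity]
  take BaseModel:  [JSONMixin object] + [BaseModel JSONMixin object]
  take JSONMixin:  [JSONMixin object] + [JSONMixin object]
  take object:  [object] + [object]
MRO: Compressor YAMLMixin Persistent Versioned Entity BaseModel JSONMixin object
render is defined in: BaseModel, Entity, Versioned. First along the MRO is Versioned.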